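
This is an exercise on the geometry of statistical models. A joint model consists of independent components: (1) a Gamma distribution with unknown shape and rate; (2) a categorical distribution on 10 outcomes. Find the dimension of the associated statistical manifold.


The dimension of a statistical manifold equals the number of free
(independent) real parameters of the model. For a product of independent
blocks the parameter counts add.
- Gamma (shape, rate): 2.
- categorical on 10 outcomes (probabilities sum to 1): 10-1 = 9.
Total = 2 + 9 = 11.
Dimension = 11

11


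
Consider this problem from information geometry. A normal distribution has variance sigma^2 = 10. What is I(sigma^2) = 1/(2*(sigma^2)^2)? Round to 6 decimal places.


Fisher information for variance: I(sigma^2) = 1/(2*sigma^4).
sigma^2 = 10, so sigma^4 = 100.
I = 1/(2*100) = 1/200 = 0.005000

0.005000


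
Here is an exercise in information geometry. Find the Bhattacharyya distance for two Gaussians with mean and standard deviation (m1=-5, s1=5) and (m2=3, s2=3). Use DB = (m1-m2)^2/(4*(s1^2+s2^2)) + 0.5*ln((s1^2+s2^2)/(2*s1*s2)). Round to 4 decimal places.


Bhattacharyya distance between two Gaussians:
DB = (m1-m2)^2/(4*(s1^2+s2^2)) + (1/2)*ln((s1^2+s2^2)/(2*s1*s2)).
(m1-m2)^2 = (-8)^2 = 64.
s1^2+s2^2 = 25 + 9 = 34.
term1 = 64/136 = 0.470588.
term2 = 0.5*ln(34/30.0) = 0.062582.
DB = 0.470588 + 0.062582 = 0.5332

0.5332


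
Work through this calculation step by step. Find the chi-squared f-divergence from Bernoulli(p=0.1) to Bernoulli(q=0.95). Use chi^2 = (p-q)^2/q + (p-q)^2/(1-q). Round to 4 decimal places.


Chi-squared divergence between Bernoulli distributions:
chi^2 = (p-q)^2/q + (p-q)^2/(1-q).
p = 0.1, q = 0.95, p-q = -0.85.
(p-q)^2 = 0.7225.
term1 = 0.7225/0.95 = 0.760526.
term2 = 0.7225/0.05 = 14.45.
chi^2 = 0.760526 + 14.45 = 15.2105

15.2105


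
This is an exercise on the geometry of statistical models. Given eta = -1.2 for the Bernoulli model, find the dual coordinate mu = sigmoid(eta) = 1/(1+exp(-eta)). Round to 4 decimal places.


Dual coordinate (expectation parameter) for Bernoulli:
mu = 1/(1+exp(-eta)).
eta = -1.2.
exp(-eta) = exp(1.2) = 3.320117.
mu = 1/(1+3.320117) = 0.2315

0.2315


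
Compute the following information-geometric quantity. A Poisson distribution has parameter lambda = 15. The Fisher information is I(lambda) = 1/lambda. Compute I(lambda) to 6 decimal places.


Fisher information for Poisson: I(lambda) = 1/lambda.
lambda = 15.
I(lambda) = 1/15 = 0.066667

0.066667


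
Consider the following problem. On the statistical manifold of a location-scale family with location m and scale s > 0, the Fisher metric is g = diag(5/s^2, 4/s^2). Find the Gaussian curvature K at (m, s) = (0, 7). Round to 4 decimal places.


The metric has the form g = (A dm^2 + B ds^2)/s^2 with A = 5, B = 4.
Substitute u = sqrt(A/B)*m: g = B*(du^2 + ds^2)/s^2, i.e. B times the
Poincare upper half-plane metric, which has constant Gaussian curvature -1.
Scaling a 2D metric by a constant c divides the Gaussian curvature by c,
so K = -1/B = -1/(4) = -0.2500 everywhere (the point (m, s) = (0, 7) is irrelevant:
the curvature is constant).
The requested Gaussian curvature is K = -0.2500.

-0.2500


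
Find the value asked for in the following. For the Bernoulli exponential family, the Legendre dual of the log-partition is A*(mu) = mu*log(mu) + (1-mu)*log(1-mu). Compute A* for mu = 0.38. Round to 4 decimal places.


Legendre transform for Bernoulli:
A*(mu) = mu*log(mu) + (1-mu)*log(1-mu).
mu = 0.38, 1-mu = 0.62.
mu*log(mu) = 0.38*log(0.38) = -0.367682.
(1-mu)*log(1-mu) = 0.62*log(0.62) = -0.296382.
A* = -0.367682 + -0.296382 = -0.6641

-0.6641


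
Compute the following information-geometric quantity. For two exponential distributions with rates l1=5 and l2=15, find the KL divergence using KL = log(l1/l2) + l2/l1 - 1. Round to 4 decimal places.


KL divergence for exponential family:
KL = log(l1/l2) + l2/l1 - 1.
log(5/15) = -1.098612.
15/5 = 3.0.
KL = -1.098612 + 3.0 - 1 = 0.9014

0.9014


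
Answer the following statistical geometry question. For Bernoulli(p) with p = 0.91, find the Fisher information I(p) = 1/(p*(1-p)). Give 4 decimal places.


For Bernoulli(p), Fisher information is I(p) = 1/(p*(1-p)).
p = 0.91, 1-p = 0.09.
p*(1-p) = 0.0819.
I(p) = 1/0.0819 = 12.2100

12.2100


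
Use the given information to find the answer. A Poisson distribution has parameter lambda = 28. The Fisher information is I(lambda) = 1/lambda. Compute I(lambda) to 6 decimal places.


Fisher information for Poisson: I(lambda) = 1/lambda.
lambda = 28.
I(lambda) = 1/28 = 0.035714

0.035714


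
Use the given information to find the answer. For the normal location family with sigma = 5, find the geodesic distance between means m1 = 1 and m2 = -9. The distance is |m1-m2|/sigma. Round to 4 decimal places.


On the fixed-variance normal subfamily, geodesic distance = |m1-m2|/sigma.
|1 - -9| = 10.
sigma = 5.
d = 10/5 = 2.0000

2.0000


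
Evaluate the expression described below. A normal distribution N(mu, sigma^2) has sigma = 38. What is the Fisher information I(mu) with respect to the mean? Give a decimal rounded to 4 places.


The Fisher information for the mean of a normal distribution is I(mu) = 1/sigma^2.
sigma = 38, so sigma^2 = 1444.
I(mu) = 1/1444 = 0.0007

0.0007


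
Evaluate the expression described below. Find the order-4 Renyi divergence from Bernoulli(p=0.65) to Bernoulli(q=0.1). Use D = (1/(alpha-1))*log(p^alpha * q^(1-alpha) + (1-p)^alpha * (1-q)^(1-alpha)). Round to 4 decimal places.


Renyi divergence of order alpha between Bernoulli distributions:
D = (1/(alpha-1))*log(p^alpha * q^(1-alpha) + (1-p)^alpha * (1-q)^(1-alpha)).
alpha = 4, p = 0.65, q = 0.1.
p^alpha * q^(1-alpha) = 0.65^4 * 0.1^-3 = 178.50625.
(1-p)^alpha * (1-q)^(1-alpha) = 0.35^4 * 0.9^-3 = 0.020585.
sum = 178.50625 + 0.020585 = 178.526835.
D = (1/3)*log(178.526835) = 1.7282

1.7282


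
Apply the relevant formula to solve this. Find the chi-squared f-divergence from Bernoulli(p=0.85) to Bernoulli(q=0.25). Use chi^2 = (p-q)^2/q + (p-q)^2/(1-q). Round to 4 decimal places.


Chi-squared divergence between Bernoulli distributions:
chi^2 = (p-q)^2/q + (p-q)^2/(1-q).
p = 0.85, q = 0.25, p-q = 0.6.
(p-q)^2 = 0.36.
term1 = 0.36/0.25 = 1.44.
term2 = 0.36/0.75 = 0.48.
chi^2 = 1.44 + 0.48 = 1.9200

1.9200


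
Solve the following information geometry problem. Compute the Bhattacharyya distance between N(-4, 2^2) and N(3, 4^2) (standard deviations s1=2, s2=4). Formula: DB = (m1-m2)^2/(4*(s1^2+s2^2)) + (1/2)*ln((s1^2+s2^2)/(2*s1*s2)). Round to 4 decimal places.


Bhattacharyya distance between two Gaussians:
DB = (m1-m2)^2/(4*(s1^2+s2^2)) + (1/2)*ln((s1^2+s2^2)/(2*s1*s2)).
(m1-m2)^2 = (-7)^2 = 49.
s1^2+s2^2 = 4 + 16 = 20.
term1 = 49/80 = 0.6125.
term2 = 0.5*ln(20/16.0) = 0.111572.
DB = 0.6125 + 0.111572 = 0.7241

0.7241


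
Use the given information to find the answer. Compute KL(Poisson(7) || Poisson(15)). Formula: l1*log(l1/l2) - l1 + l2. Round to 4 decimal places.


KL divergence for Poisson:
KL = l1*log(l1/l2) - l1 + l2.
l1 = 7, l2 = 15.
log(7/15) = -0.76214.
l1*log(l1/l2) = 7 * -0.76214 = -5.33498.
KL = -5.33498 - 7 + 15 = 2.6650

2.6650


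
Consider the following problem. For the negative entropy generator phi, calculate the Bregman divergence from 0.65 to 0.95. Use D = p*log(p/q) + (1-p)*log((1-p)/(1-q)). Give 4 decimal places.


Bregman divergence with negative entropy generator:
D = p*log(p/q) + (1-p)*log((1-p)/(1-q)).
p = 0.65, q = 0.95.
p*log(p/q) = 0.65*log(0.65/0.95) = -0.246668.
(1-p)*log((1-p)/(1-q)) = 0.35*log(0.35/0.05) = 0.681069.
D = -0.246668 + 0.681069 = 0.4344

0.4344


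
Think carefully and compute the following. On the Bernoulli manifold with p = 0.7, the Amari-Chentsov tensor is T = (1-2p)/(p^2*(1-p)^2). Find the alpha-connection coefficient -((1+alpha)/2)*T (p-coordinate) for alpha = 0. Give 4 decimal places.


Skewness (Amari-Chentsov) tensor: T = (1-2p)/(p^2*(1-p)^2).
p = 0.7, 1-2p = -0.4, p^2 = 0.49, (1-p)^2 = 0.09.
T = -0.4/(0.49 * 0.09) = -9.070295.
In the p-coordinate, Gamma^(alpha) = Gamma^(0) - (alpha/2)*T with Gamma^(0) = (1/2)*g'(p) = -T/2,
so Gamma^(alpha) = -((1+alpha)/2)*T.
alpha = 0, -(1+alpha)/2 = -0.5.
Gamma = -0.5 * -9.070295 = 4.5351

4.5351


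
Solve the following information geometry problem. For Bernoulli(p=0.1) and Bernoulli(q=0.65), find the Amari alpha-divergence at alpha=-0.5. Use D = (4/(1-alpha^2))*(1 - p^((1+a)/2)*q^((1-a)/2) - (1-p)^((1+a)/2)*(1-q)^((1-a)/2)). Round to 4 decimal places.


Amari alpha-divergence:
D = (4/(1-alpha^2))*(1 - p^((1+a)/2)*q^((1-a)/2) - (1-p)^((1+a)/2)*(1-q)^((1-a)/2)).
alpha = -0.5, p = 0.1, q = 0.65.
e1 = (1+alpha)/2 = 0.25, e2 = (1-alpha)/2 = 0.75.
t1 = p^e1 * q^e2 = 0.1^0.25 * 0.65^0.75 = 0.407085.
t2 = (1-p)^e1 * (1-q)^e2 = 0.9^0.25 * 0.35^0.75 = 0.443212.
4/(1-alpha^2) = 5.333333.
D = 5.333333*(1 - 0.407085 - 0.443212) = 0.7984

0.7984


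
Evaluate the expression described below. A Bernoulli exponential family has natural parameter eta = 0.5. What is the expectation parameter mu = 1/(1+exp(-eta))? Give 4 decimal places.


Dual coordinate (expectation parameter) for Bernoulli:
mu = 1/(1+exp(-eta)).
eta = 0.5.
exp(-eta) = exp(-0.5) = 0.606531.
mu = 1/(1+0.606531) = 0.6225

0.6225


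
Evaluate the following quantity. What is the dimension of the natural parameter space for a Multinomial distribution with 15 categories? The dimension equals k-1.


Exponential family dimension calculation:
For Multinomial with k=15 categories, dim = k-1 = 14.

14


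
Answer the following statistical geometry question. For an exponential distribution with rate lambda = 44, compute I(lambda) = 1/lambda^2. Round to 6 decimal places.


Fisher information for exponential: I(lambda) = 1/lambda^2.
lambda = 44, lambda^2 = 1936.
I = 1/1936 = 0.000517

0.000517


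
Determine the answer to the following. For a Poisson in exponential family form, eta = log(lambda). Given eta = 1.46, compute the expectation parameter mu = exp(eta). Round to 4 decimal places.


Expectation parameter for Poisson exponential family:
mu = exp(eta).
eta = 1.46.
mu = exp(1.46) = 4.3060

4.3060


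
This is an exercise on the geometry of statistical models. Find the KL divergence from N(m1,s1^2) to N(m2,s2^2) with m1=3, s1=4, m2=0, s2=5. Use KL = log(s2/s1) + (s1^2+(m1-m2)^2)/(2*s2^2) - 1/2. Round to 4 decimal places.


KL divergence between normal distributions:
KL = log(s2/s1) + (s1^2 + (m1-m2)^2)/(2*s2^2) - 1/2.
log(5/4) = 0.223144.
(4^2 + (3-0)^2)/(2*5^2) = (16 + 9)/50 = 0.5.
KL = 0.223144 + 0.5 - 0.5 = 0.2231

0.2231


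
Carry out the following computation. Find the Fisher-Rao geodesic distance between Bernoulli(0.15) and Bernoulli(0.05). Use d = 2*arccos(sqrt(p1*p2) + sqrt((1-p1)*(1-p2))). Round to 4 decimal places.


Geodesic distance on Bernoulli manifold:
d(p1,p2) = 2*arccos(sqrt(p1*p2) + sqrt((1-p1)*(1-p2))).
sqrt(p1*p2) = sqrt(0.15*0.05) = 0.086603.
sqrt((1-p1)*(1-p2)) = sqrt(0.85*0.95) = 0.89861.
arg = 0.086603 + 0.89861 = 0.985213.
d = 2*arccos(0.985213) = 0.3444

0.3444


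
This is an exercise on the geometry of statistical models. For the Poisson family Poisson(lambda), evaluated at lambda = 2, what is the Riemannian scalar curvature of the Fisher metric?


This family has a single free parameter, so its statistical manifold
is 1-dimensional. The Riemann curvature tensor of any 1-dimensional
Riemannian manifold vanishes identically, so R = 0.

0


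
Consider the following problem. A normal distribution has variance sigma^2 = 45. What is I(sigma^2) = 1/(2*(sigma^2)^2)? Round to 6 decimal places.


Fisher information for variance: I(sigma^2) = 1/(2*sigma^4).
sigma^2 = 45, so sigma^4 = 2025.
I = 1/(2*2025) = 1/4050 = 0.000247

0.000247


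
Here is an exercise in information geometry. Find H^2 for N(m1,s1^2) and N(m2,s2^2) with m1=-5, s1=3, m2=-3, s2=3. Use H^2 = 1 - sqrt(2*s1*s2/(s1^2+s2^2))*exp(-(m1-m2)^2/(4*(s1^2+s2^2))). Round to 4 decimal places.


Squared Hellinger distance for Gaussians:
H^2 = 1 - sqrt(2*s1*s2/(s1^2+s2^2)) * exp(-(m1-m2)^2/(4*(s1^2+s2^2))).
s1^2 = 9, s2^2 = 9, s1^2+s2^2 = 18.
sqrt(2*3*3/(18)) = 1.0.
(m1-m2)^2 = (-2)^2 = 4.
exp(-4/(4*18)) = exp(-0.055556) = 0.945959.
H^2 = 1 - 1.0*0.945959 = 0.0540

0.0540


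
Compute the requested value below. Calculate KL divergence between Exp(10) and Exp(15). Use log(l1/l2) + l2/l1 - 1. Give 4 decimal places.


KL divergence for exponential family:
KL = log(l1/l2) + l2/l1 - 1.
log(10/15) = -0.405465.
15/10 = 1.5.
KL = -0.405465 + 1.5 - 1 = 0.0945

0.0945


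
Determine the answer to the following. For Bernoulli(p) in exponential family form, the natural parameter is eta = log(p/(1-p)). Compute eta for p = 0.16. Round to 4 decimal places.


Natural parameter for Bernoulli: eta = log(p/(1-p)).
p = 0.16, 1-p = 0.84.
p/(1-p) = 0.190476.
eta = log(0.190476) = -1.6582

-1.6582


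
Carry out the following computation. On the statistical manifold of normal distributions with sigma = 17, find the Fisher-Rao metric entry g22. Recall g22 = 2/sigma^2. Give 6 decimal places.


For the 2-parameter normal family, the Fisher metric has:
  g11 = 1/sigma^2, g22 = 2/sigma^2.
sigma = 17, sigma^2 = 289.
g22 = 0.006920

0.006920


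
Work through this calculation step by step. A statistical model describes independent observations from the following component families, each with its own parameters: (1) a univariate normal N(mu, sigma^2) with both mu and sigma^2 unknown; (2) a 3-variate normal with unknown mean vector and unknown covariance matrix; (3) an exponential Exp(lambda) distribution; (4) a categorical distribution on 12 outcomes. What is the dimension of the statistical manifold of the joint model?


The dimension of a statistical manifold equals the number of free
(independent) real parameters of the model. For a product of independent
blocks the parameter counts add.
- normal (mu, sigma^2): 2.
- 3-variate normal: 3 (mean) + 3*4/2 = 6 (symmetric covariance) = 9.
- exponential (lambda): 1.
- categorical on 12 outcomes (probabilities sum to 1): 12-1 = 11.
Total = 2 + 9 + 1 + 11 = 23.
Dimension = 23

23


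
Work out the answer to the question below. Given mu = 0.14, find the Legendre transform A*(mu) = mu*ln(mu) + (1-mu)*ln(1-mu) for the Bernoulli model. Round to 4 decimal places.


Legendre transform for Bernoulli:
A*(mu) = mu*log(mu) + (1-mu)*log(1-mu).
mu = 0.14, 1-mu = 0.86.
mu*log(mu) = 0.14*log(0.14) = -0.275256.
(1-mu)*log(1-mu) = 0.86*log(0.86) = -0.129708.
A* = -0.275256 + -0.129708 = -0.4050

-0.4050


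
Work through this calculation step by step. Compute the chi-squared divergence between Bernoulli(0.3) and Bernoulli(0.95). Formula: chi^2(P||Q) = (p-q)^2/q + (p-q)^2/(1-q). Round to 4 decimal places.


Chi-squared divergence between Bernoulli distributions:
chi^2 = (p-q)^2/q + (p-q)^2/(1-q).
p = 0.3, q = 0.95, p-q = -0.65.
(p-q)^2 = 0.4225.
term1 = 0.4225/0.95 = 0.444737.
term2 = 0.4225/0.05 = 8.45.
chi^2 = 0.444737 + 8.45 = 8.8947

8.8947


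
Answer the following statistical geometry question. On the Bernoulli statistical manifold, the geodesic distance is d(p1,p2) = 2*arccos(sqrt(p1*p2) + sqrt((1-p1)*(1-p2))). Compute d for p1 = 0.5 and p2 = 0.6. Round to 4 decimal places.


Geodesic distance on Bernoulli manifold:
d(p1,p2) = 2*arccos(sqrt(p1*p2) + sqrt((1-p1)*(1-p2))).
sqrt(p1*p2) = sqrt(0.5*0.6) = 0.547723.
sqrt((1-p1)*(1-p2)) = sqrt(0.5*0.4) = 0.447214.
arg = 0.547723 + 0.447214 = 0.994936.
d = 2*arccos(0.994936) = 0.2014

0.2014


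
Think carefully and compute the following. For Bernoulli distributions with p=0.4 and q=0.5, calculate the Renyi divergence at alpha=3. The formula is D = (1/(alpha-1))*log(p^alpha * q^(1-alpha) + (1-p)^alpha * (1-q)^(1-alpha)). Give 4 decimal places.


Renyi divergence of order alpha between Bernoulli distributions:
D = (1/(alpha-1))*log(p^alpha * q^(1-alpha) + (1-p)^alpha * (1-q)^(1-alpha)).
alpha = 3, p = 0.4, q = 0.5.
p^alpha * q^(1-alpha) = 0.4^3 * 0.5^-2 = 0.256.
(1-p)^alpha * (1-q)^(1-alpha) = 0.6^3 * 0.5^-2 = 0.864.
sum = 0.256 + 0.864 = 1.12.
D = (1/2)*log(1.12) = 0.0567

0.0567


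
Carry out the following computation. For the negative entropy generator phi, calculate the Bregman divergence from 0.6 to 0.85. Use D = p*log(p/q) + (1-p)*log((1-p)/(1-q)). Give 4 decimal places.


Bregman divergence with negative entropy generator:
D = p*log(p/q) + (1-p)*log((1-p)/(1-q)).
p = 0.6, q = 0.85.
p*log(p/q) = 0.6*log(0.6/0.85) = -0.208984.
(1-p)*log((1-p)/(1-q)) = 0.4*log(0.4/0.15) = 0.392332.
D = -0.208984 + 0.392332 = 0.1833

0.1833


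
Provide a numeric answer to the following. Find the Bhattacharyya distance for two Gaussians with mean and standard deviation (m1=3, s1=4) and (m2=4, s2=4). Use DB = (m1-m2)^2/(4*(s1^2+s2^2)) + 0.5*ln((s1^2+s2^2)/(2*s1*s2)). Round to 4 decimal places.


Bhattacharyya distance between two Gaussians:
DB = (m1-m2)^2/(4*(s1^2+s2^2)) + (1/2)*ln((s1^2+s2^2)/(2*s1*s2)).
(m1-m2)^2 = (-1)^2 = 1.
s1^2+s2^2 = 16 + 16 = 32.
term1 = 1/128 = 0.007812.
term2 = 0.5*ln(32/32.0) = 0.0.
DB = 0.007812 + 0.0 = 0.0078

0.0078


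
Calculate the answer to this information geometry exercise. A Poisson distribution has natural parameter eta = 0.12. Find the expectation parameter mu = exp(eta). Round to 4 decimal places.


Expectation parameter for Poisson exponential family:
mu = exp(eta).
eta = 0.12.
mu = exp(0.12) = 1.1275

1.1275


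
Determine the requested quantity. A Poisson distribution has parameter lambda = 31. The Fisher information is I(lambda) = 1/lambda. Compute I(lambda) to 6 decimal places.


Fisher information for Poisson: I(lambda) = 1/lambda.
lambda = 31.
I(lambda) = 1/31 = 0.032258

0.032258


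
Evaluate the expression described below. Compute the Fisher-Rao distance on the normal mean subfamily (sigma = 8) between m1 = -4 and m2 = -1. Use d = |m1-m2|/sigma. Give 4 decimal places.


On the fixed-variance normal subfamily, geodesic distance = |m1-m2|/sigma.
|-4 - -1| = 3.
sigma = 8.
d = 3/8 = 0.3750

0.3750


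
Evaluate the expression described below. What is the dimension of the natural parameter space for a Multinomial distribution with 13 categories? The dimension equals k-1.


Exponential family dimension calculation:
For Multinomial with k=13 categories, dim = k-1 = 12.

12


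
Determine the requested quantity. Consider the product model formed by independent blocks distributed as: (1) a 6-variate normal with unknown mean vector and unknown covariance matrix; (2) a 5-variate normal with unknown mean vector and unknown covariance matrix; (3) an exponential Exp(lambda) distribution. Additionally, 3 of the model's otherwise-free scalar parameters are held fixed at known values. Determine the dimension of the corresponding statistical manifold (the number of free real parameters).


The dimension of a statistical manifold equals the number of free
(independent) real parameters of the model. For a product of independent
blocks the parameter counts add.
- 6-variate normal: 6 (mean) + 6*7/2 = 21 (symmetric covariance) = 27.
- 5-variate normal: 5 (mean) + 5*6/2 = 15 (symmetric covariance) = 20.
- exponential (lambda): 1.
Total = 27 + 20 + 1 = 48.
3 parameter(s) fixed at known values: 48 - 3 = 45.
Dimension = 45

45


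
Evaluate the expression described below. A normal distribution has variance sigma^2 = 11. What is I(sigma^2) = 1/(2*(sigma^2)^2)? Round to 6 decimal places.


Fisher information for variance: I(sigma^2) = 1/(2*sigma^4).
sigma^2 = 11, so sigma^4 = 121.
I = 1/(2*121) = 1/242 = 0.004132

0.004132


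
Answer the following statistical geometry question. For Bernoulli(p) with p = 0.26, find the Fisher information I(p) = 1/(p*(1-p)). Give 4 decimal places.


For Bernoulli(p), Fisher information is I(p) = 1/(p*(1-p)).
p = 0.26, 1-p = 0.74.
p*(1-p) = 0.1924.
I(p) = 1/0.1924 = 5.1975

5.1975


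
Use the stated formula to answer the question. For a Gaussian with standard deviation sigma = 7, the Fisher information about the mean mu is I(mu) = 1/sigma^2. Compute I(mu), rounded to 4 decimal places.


The Fisher information for the mean of a normal distribution is I(mu) = 1/sigma^2.
sigma = 7, so sigma^2 = 49.
I(mu) = 1/49 = 0.0204

0.0204


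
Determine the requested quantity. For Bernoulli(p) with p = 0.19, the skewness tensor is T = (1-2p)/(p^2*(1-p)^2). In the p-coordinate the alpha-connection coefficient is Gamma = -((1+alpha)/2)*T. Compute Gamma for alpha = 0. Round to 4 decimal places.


Skewness (Amari-Chentsov) tensor: T = (1-2p)/(p^2*(1-p)^2).
p = 0.19, 1-2p = 0.62, p^2 = 0.0361, (1-p)^2 = 0.6561.
T = 0.62/(0.0361 * 0.6561) = 26.176673.
In the p-coordinate, Gamma^(alpha) = Gamma^(0) - (alpha/2)*T with Gamma^(0) = (1/2)*g'(p) = -T/2,
so Gamma^(alpha) = -((1+alpha)/2)*T.
alpha = 0, -(1+alpha)/2 = -0.5.
Gamma = -0.5 * 26.176673 = -13.0883

-13.0883


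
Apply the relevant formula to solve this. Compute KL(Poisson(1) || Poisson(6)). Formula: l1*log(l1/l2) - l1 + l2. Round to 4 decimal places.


KL divergence for Poisson:
KL = l1*log(l1/l2) - l1 + l2.
l1 = 1, l2 = 6.
log(1/6) = -1.791759.
l1*log(l1/l2) = 1 * -1.791759 = -1.791759.
KL = -1.791759 - 1 + 6 = 3.2082

3.2082


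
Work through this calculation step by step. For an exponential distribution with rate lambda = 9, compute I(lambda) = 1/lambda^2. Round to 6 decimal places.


Fisher information for exponential: I(lambda) = 1/lambda^2.
lambda = 9, lambda^2 = 81.
I = 1/81 = 0.012346

0.012346


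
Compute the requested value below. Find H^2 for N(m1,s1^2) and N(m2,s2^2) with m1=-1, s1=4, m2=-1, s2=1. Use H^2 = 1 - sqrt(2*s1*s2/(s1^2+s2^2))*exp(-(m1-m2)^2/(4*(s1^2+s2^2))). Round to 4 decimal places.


Squared Hellinger distance for Gaussians:
H^2 = 1 - sqrt(2*s1*s2/(s1^2+s2^2)) * exp(-(m1-m2)^2/(4*(s1^2+s2^2))).
s1^2 = 16, s2^2 = 1, s1^2+s2^2 = 17.
sqrt(2*4*1/(17)) = 0.685994.
(m1-m2)^2 = (0)^2 = 0.
exp(-0/(4*17)) = exp(0.0) = 1.0.
H^2 = 1 - 0.685994*1.0 = 0.3140

0.3140


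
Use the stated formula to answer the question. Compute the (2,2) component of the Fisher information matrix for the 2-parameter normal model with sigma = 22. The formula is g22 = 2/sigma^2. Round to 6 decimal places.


For the 2-parameter normal family, the Fisher metric has:
  g11 = 1/sigma^2, g22 = 2/sigma^2.
sigma = 22, sigma^2 = 484.
g22 = 0.004132

0.004132


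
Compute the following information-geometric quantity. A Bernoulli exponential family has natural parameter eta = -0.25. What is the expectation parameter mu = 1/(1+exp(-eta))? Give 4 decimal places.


Dual coordinate (expectation parameter) for Bernoulli:
mu = 1/(1+exp(-eta)).
eta = -0.25.
exp(-eta) = exp(0.25) = 1.284025.
mu = 1/(1+1.284025) = 0.4378

0.4378


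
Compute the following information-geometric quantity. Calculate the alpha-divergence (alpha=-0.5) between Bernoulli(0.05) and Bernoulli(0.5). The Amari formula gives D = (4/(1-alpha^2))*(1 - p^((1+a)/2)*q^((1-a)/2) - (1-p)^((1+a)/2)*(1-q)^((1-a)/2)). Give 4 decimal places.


Amari alpha-divergence:
D = (4/(1-alpha^2))*(1 - p^((1+a)/2)*q^((1-a)/2) - (1-p)^((1+a)/2)*(1-q)^((1-a)/2)).
alpha = -0.5, p = 0.05, q = 0.5.
e1 = (1+alpha)/2 = 0.25, e2 = (1-alpha)/2 = 0.75.
t1 = p^e1 * q^e2 = 0.05^0.25 * 0.5^0.75 = 0.281171.
t2 = (1-p)^e1 * (1-q)^e2 = 0.95^0.25 * 0.5^0.75 = 0.587027.
4/(1-alpha^2) = 5.333333.
D = 5.333333*(1 - 0.281171 - 0.587027) = 0.7029

0.7029


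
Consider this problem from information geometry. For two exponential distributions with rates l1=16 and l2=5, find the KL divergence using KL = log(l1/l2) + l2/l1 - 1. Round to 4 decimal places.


KL divergence for exponential family:
KL = log(l1/l2) + l2/l1 - 1.
log(16/5) = 1.163151.
5/16 = 0.3125.
KL = 1.163151 + 0.3125 - 1 = 0.4757

0.4757


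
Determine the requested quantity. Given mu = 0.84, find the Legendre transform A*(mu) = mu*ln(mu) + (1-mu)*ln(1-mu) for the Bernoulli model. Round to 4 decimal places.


Legendre transform for Bernoulli:
A*(mu) = mu*log(mu) + (1-mu)*log(1-mu).
mu = 0.84, 1-mu = 0.16.
mu*log(mu) = 0.84*log(0.84) = -0.146457.
(1-mu)*log(1-mu) = 0.16*log(0.16) = -0.293213.
A* = -0.146457 + -0.293213 = -0.4397

-0.4397


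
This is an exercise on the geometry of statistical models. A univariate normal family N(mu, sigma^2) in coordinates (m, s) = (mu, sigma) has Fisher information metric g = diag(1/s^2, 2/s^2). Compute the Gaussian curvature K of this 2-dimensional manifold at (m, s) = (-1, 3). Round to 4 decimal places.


The metric has the form g = (A dm^2 + B ds^2)/s^2 with A = 1, B = 2.
Substitute u = sqrt(A/B)*m: g = B*(du^2 + ds^2)/s^2, i.e. B times the
Poincare upper half-plane metric, which has constant Gaussian curvature -1.
Scaling a 2D metric by a constant c divides the Gaussian curvature by c,
so K = -1/B = -1/(2) = -0.5000 everywhere (the point (m, s) = (-1, 3) is irrelevant:
the curvature is constant).
The requested Gaussian curvature is K = -0.5000.

-0.5000


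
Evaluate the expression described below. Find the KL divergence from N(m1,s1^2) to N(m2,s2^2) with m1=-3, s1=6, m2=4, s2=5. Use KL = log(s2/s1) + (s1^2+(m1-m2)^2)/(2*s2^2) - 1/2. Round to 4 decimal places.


KL divergence between normal distributions:
KL = log(s2/s1) + (s1^2 + (m1-m2)^2)/(2*s2^2) - 1/2.
log(5/6) = -0.182322.
(6^2 + (-3-4)^2)/(2*5^2) = (36 + 49)/50 = 1.7.
KL = -0.182322 + 1.7 - 0.5 = 1.0177

1.0177


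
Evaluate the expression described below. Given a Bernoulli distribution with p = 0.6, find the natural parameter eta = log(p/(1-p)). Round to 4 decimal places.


Natural parameter for Bernoulli: eta = log(p/(1-p)).
p = 0.6, 1-p = 0.4.
p/(1-p) = 1.5.
eta = log(1.5) = 0.4055

0.4055


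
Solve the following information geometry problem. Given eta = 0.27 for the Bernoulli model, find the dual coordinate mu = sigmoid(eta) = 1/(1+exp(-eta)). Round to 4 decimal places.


Dual coordinate (expectation parameter) for Bernoulli:
mu = 1/(1+exp(-eta)).
eta = 0.27.
exp(-eta) = exp(-0.27) = 0.763379.
mu = 1/(1+0.763379) = 0.5671

0.5671


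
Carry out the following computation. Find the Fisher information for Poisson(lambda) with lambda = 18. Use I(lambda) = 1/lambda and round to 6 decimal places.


Fisher information for Poisson: I(lambda) = 1/lambda.
lambda = 18.
I(lambda) = 1/18 = 0.055556

0.055556


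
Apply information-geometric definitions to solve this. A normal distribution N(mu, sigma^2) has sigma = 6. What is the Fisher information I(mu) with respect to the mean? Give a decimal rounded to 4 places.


The Fisher information for the mean of a normal distribution is I(mu) = 1/sigma^2.
sigma = 6, so sigma^2 = 36.
I(mu) = 1/36 = 0.0278

0.0278


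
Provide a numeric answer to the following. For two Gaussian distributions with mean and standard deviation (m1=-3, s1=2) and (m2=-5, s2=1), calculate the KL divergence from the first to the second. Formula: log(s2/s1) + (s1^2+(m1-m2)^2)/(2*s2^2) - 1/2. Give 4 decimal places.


KL divergence between normal distributions:
KL = log(s2/s1) + (s1^2 + (m1-m2)^2)/(2*s2^2) - 1/2.
log(1/2) = -0.693147.
(2^2 + (-3--5)^2)/(2*1^2) = (4 + 4)/2 = 4.0.
KL = -0.693147 + 4.0 - 0.5 = 2.8069

2.8069


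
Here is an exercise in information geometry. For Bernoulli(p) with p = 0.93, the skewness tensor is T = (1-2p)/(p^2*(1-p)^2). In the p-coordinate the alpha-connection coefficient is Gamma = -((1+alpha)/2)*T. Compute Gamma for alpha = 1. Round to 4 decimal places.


Skewness (Amari-Chentsov) tensor: T = (1-2p)/(p^2*(1-p)^2).
p = 0.93, 1-2p = -0.86, p^2 = 0.8649, (1-p)^2 = 0.0049.
T = -0.86/(0.8649 * 0.0049) = -202.92543.
In the p-coordinate, Gamma^(alpha) = Gamma^(0) - (alpha/2)*T with Gamma^(0) = (1/2)*g'(p) = -T/2,
so Gamma^(alpha) = -((1+alpha)/2)*T.
alpha = 1, -(1+alpha)/2 = -1.0.
Gamma = -1.0 * -202.92543 = 202.9254

202.9254


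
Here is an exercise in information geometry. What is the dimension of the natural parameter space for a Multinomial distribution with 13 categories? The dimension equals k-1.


Exponential family dimension calculation:
For Multinomial with k=13 categories, dim = k-1 = 12.

12


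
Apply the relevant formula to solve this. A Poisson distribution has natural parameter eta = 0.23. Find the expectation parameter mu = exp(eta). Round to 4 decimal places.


Expectation parameter for Poisson exponential family:
mu = exp(eta).
eta = 0.23.
mu = exp(0.23) = 1.2586

1.2586


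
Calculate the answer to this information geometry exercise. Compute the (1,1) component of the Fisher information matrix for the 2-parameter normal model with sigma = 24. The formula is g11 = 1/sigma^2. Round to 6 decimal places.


For the 2-parameter normal family, the Fisher metric has:
  g11 = 1/sigma^2, g22 = 2/sigma^2.
sigma = 24, sigma^2 = 576.
g11 = 0.001736

0.001736


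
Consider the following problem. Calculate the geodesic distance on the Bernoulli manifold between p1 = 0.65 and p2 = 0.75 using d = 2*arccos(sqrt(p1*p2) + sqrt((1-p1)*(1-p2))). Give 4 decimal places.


Geodesic distance on Bernoulli manifold:
d(p1,p2) = 2*arccos(sqrt(p1*p2) + sqrt((1-p1)*(1-p2))).
sqrt(p1*p2) = sqrt(0.65*0.75) = 0.698212.
sqrt((1-p1)*(1-p2)) = sqrt(0.35*0.25) = 0.295804.
arg = 0.698212 + 0.295804 = 0.994016.
d = 2*arccos(0.994016) = 0.2189

0.2189


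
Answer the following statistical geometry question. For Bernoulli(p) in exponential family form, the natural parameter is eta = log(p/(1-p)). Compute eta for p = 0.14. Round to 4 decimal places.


Natural parameter for Bernoulli: eta = log(p/(1-p)).
p = 0.14, 1-p = 0.86.
p/(1-p) = 0.162791.
eta = log(0.162791) = -1.8153

-1.8153


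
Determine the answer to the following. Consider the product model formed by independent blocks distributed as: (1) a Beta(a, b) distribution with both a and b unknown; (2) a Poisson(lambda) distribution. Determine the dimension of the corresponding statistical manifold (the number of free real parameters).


The dimension of a statistical manifold equals the number of free
(independent) real parameters of the model. For a product of independent
blocks the parameter counts add.
- Beta (a, b): 2.
- Poisson (lambda): 1.
Total = 2 + 1 = 3.
Dimension = 3

3


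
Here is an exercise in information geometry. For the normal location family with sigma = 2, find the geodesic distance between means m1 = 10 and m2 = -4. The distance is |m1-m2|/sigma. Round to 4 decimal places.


On the fixed-variance normal subfamily, geodesic distance = |m1-m2|/sigma.
|10 - -4| = 14.
sigma = 2.
d = 14/2 = 7.0000

7.0000


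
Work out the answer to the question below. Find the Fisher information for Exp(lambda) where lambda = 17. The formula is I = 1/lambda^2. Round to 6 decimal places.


Fisher information for exponential: I(lambda) = 1/lambda^2.
lambda = 17, lambda^2 = 289.
I = 1/289 = 0.003460

0.003460


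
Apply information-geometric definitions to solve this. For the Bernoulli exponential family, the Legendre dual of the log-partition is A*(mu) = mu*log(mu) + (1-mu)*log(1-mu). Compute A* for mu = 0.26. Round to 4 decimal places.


Legendre transform for Bernoulli:
A*(mu) = mu*log(mu) + (1-mu)*log(1-mu).
mu = 0.26, 1-mu = 0.74.
mu*log(mu) = 0.26*log(0.26) = -0.350239.
(1-mu)*log(1-mu) = 0.74*log(0.74) = -0.222818.
A* = -0.350239 + -0.222818 = -0.5731

-0.5731


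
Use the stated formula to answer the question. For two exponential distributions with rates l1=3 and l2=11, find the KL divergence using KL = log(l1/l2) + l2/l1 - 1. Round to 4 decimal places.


KL divergence for exponential family:
KL = log(l1/l2) + l2/l1 - 1.
log(3/11) = -1.299283.
11/3 = 3.666667.
KL = -1.299283 + 3.666667 - 1 = 1.3674

1.3674


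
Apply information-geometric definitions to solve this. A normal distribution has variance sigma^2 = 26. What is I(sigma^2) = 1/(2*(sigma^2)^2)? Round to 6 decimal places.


Fisher information for variance: I(sigma^2) = 1/(2*sigma^4).
sigma^2 = 26, so sigma^4 = 676.
I = 1/(2*676) = 1/1352 = 0.000740

0.000740


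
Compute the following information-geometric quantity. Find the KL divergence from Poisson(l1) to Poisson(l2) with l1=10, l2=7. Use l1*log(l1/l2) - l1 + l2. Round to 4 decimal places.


KL divergence for Poisson:
KL = l1*log(l1/l2) - l1 + l2.
l1 = 10, l2 = 7.
log(10/7) = 0.356675.
l1*log(l1/l2) = 10 * 0.356675 = 3.566749.
KL = 3.566749 - 10 + 7 = 0.5667

0.5667


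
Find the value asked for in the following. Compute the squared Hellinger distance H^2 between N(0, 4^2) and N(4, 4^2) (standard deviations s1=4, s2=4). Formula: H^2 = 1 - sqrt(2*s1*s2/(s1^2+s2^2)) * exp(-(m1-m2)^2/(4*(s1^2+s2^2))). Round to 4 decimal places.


Squared Hellinger distance for Gaussians:
H^2 = 1 - sqrt(2*s1*s2/(s1^2+s2^2)) * exp(-(m1-m2)^2/(4*(s1^2+s2^2))).
s1^2 = 16, s2^2 = 16, s1^2+s2^2 = 32.
sqrt(2*4*4/(32)) = 1.0.
(m1-m2)^2 = (-4)^2 = 16.
exp(-16/(4*32)) = exp(-0.125) = 0.882497.
H^2 = 1 - 1.0*0.882497 = 0.1175

0.1175


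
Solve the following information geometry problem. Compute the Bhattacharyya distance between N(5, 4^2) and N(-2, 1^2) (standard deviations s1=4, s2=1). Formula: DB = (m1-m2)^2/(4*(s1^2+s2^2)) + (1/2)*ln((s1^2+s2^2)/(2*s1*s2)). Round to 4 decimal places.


Bhattacharyya distance between two Gaussians:
DB = (m1-m2)^2/(4*(s1^2+s2^2)) + (1/2)*ln((s1^2+s2^2)/(2*s1*s2)).
(m1-m2)^2 = (7)^2 = 49.
s1^2+s2^2 = 16 + 1 = 17.
term1 = 49/68 = 0.720588.
term2 = 0.5*ln(17/8.0) = 0.376886.
DB = 0.720588 + 0.376886 = 1.0975

1.0975


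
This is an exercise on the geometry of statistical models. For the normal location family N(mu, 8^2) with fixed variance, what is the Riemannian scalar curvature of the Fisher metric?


This family has a single free parameter, so its statistical manifold
is 1-dimensional. The Riemann curvature tensor of any 1-dimensional
Riemannian manifold vanishes identically, so R = 0.

0


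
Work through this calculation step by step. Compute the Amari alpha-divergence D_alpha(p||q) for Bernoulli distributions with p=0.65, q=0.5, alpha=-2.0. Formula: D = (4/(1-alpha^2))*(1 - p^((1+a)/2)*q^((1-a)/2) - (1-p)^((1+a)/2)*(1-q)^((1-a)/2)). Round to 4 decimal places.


Amari alpha-divergence:
D = (4/(1-alpha^2))*(1 - p^((1+a)/2)*q^((1-a)/2) - (1-p)^((1+a)/2)*(1-q)^((1-a)/2)).
alpha = -2.0, p = 0.65, q = 0.5.
e1 = (1+alpha)/2 = -0.5, e2 = (1-alpha)/2 = 1.5.
t1 = p^e1 * q^e2 = 0.65^-0.5 * 0.5^1.5 = 0.438529.
t2 = (1-p)^e1 * (1-q)^e2 = 0.35^-0.5 * 0.5^1.5 = 0.597614.
4/(1-alpha^2) = -1.333333.
D = -1.333333*(1 - 0.438529 - 0.597614) = 0.0482

0.0482


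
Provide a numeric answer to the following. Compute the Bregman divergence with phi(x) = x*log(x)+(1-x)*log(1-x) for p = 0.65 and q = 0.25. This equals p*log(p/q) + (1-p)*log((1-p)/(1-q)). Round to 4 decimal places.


Bregman divergence with negative entropy generator:
D = p*log(p/q) + (1-p)*log((1-p)/(1-q)).
p = 0.65, q = 0.25.
p*log(p/q) = 0.65*log(0.65/0.25) = 0.621082.
(1-p)*log((1-p)/(1-q)) = 0.35*log(0.35/0.75) = -0.266749.
D = 0.621082 + -0.266749 = 0.3543

0.3543


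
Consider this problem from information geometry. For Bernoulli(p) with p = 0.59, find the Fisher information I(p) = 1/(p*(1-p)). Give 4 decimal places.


For Bernoulli(p), Fisher information is I(p) = 1/(p*(1-p)).
p = 0.59, 1-p = 0.41.
p*(1-p) = 0.2419.
I(p) = 1/0.2419 = 4.1339

4.1339


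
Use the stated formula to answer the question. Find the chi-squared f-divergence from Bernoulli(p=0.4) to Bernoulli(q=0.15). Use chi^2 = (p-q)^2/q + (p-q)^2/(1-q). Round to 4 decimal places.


Chi-squared divergence between Bernoulli distributions:
chi^2 = (p-q)^2/q + (p-q)^2/(1-q).
p = 0.4, q = 0.15, p-q = 0.25.
(p-q)^2 = 0.0625.
term1 = 0.0625/0.15 = 0.416667.
term2 = 0.0625/0.85 = 0.073529.
chi^2 = 0.416667 + 0.073529 = 0.4902

0.4902


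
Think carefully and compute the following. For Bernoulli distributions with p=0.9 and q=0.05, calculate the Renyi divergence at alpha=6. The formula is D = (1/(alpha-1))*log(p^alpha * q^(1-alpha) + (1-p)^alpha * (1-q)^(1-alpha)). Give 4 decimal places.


Renyi divergence of order alpha between Bernoulli distributions:
D = (1/(alpha-1))*log(p^alpha * q^(1-alpha) + (1-p)^alpha * (1-q)^(1-alpha)).
alpha = 6, p = 0.9, q = 0.05.
p^alpha * q^(1-alpha) = 0.9^6 * 0.05^-5 = 1700611.2.
(1-p)^alpha * (1-q)^(1-alpha) = 0.1^6 * 0.95^-5 = 1e-06.
sum = 1700611.2 + 1e-06 = 1700611.200001.
D = (1/5)*log(1700611.200001) = 2.8693

2.8693


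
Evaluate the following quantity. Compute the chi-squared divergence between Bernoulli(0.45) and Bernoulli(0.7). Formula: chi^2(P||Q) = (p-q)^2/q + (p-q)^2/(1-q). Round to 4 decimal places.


Chi-squared divergence between Bernoulli distributions:
chi^2 = (p-q)^2/q + (p-q)^2/(1-q).
p = 0.45, q = 0.7, p-q = -0.25.
(p-q)^2 = 0.0625.
term1 = 0.0625/0.7 = 0.089286.
term2 = 0.0625/0.3 = 0.208333.
chi^2 = 0.089286 + 0.208333 = 0.2976

0.2976


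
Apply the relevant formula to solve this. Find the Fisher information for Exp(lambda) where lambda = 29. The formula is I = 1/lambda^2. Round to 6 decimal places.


Fisher information for exponential: I(lambda) = 1/lambda^2.
lambda = 29, lambda^2 = 841.
I = 1/841 = 0.001189

0.001189


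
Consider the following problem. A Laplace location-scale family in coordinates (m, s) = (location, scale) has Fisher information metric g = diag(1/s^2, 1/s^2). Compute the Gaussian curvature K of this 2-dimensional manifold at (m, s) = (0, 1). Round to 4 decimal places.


The metric has the form g = (A dm^2 + B ds^2)/s^2 with A = 1, B = 1.
Substitute u = sqrt(A/B)*m: g = B*(du^2 + ds^2)/s^2, i.e. B times the
Poincare upper half-plane metric, which has constant Gaussian curvature -1.
Scaling a 2D metric by a constant c divides the Gaussian curvature by c,
so K = -1/B = -1/(1) = -1.0000 everywhere (the point (m, s) = (0, 1) is irrelevant:
the curvature is constant).
The requested Gaussian curvature is K = -1.0000.

-1.0000


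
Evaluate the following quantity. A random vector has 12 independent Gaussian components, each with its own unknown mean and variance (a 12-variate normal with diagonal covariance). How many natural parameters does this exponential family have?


Exponential family dimension calculation:
Each univariate normal has two natural parameters (mu/sigma^2 and -1/(2 sigma^2)).
With 12 independent components, dim = 2 * 12 = 24.

24


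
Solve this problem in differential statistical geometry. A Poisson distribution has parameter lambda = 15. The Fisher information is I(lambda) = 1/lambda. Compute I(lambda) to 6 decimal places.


Fisher information for Poisson: I(lambda) = 1/lambda.
lambda = 15.
I(lambda) = 1/15 = 0.066667

0.066667


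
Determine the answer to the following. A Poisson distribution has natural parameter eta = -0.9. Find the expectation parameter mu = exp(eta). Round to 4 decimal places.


Expectation parameter for Poisson exponential family:
mu = exp(eta).
eta = -0.9.
mu = exp(-0.9) = 0.4066

0.4066


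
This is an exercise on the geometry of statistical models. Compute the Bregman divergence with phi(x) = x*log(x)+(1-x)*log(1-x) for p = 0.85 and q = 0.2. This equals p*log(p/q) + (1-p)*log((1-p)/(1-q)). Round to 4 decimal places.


Bregman divergence with negative entropy generator:
D = p*log(p/q) + (1-p)*log((1-p)/(1-q)).
p = 0.85, q = 0.2.
p*log(p/q) = 0.85*log(0.85/0.2) = 1.229881.
(1-p)*log((1-p)/(1-q)) = 0.15*log(0.15/0.8) = -0.251096.
D = 1.229881 + -0.251096 = 0.9788

0.9788


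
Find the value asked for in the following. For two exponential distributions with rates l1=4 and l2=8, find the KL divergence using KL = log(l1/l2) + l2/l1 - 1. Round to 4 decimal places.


KL divergence for exponential family:
KL = log(l1/l2) + l2/l1 - 1.
log(4/8) = -0.693147.
8/4 = 2.0.
KL = -0.693147 + 2.0 - 1 = 0.3069

0.3069


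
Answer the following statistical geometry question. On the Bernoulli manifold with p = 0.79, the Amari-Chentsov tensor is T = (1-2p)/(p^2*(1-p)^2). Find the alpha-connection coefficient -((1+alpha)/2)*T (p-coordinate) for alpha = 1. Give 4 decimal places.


Skewness (Amari-Chentsov) tensor: T = (1-2p)/(p^2*(1-p)^2).
p = 0.79, 1-2p = -0.58, p^2 = 0.6241, (1-p)^2 = 0.0441.
T = -0.58/(0.6241 * 0.0441) = -21.07343.
In the p-coordinate, Gamma^(alpha) = Gamma^(0) - (alpha/2)*T with Gamma^(0) = (1/2)*g'(p) = -T/2,
so Gamma^(alpha) = -((1+alpha)/2)*T.
alpha = 1, -(1+alpha)/2 = -1.0.
Gamma = -1.0 * -21.07343 = 21.0734

21.0734
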